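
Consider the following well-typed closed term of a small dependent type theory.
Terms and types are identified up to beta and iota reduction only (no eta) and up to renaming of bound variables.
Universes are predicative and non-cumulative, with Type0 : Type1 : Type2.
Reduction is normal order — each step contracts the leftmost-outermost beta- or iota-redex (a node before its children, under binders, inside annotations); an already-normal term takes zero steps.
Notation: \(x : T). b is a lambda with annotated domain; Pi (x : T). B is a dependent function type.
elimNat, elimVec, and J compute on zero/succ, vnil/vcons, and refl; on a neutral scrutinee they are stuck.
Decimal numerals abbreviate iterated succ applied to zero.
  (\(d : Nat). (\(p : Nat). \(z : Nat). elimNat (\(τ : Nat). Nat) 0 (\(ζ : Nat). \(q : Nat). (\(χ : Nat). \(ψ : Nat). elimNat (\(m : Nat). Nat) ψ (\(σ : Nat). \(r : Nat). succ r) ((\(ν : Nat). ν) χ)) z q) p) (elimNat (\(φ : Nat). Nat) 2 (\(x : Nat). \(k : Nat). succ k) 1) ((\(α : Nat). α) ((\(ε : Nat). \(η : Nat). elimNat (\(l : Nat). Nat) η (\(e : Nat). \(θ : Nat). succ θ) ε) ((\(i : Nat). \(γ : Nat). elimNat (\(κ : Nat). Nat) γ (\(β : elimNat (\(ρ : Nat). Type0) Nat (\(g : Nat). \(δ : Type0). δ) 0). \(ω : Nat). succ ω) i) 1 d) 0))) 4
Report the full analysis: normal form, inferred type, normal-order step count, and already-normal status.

reduced normal form:
  15
the term's type:
  Nat
steps to reach normal form (normal order): 61
term was already normal: no
first contracted redex: a beta-redex


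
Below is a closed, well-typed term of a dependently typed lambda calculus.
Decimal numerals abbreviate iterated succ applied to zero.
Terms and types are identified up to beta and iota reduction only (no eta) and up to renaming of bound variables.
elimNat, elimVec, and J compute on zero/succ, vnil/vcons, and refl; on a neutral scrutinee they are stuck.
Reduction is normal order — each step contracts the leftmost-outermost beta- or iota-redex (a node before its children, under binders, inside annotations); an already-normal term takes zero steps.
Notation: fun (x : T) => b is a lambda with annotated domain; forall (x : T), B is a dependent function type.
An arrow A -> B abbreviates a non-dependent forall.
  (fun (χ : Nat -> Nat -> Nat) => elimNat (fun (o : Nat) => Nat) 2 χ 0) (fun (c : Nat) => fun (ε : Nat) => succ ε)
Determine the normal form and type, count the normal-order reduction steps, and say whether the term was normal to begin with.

reduced normal form:
  2
the term's type:
  Nat
steps to reach normal form (normal order): 2
started in normal form: no
first contracted redex: a beta-redex


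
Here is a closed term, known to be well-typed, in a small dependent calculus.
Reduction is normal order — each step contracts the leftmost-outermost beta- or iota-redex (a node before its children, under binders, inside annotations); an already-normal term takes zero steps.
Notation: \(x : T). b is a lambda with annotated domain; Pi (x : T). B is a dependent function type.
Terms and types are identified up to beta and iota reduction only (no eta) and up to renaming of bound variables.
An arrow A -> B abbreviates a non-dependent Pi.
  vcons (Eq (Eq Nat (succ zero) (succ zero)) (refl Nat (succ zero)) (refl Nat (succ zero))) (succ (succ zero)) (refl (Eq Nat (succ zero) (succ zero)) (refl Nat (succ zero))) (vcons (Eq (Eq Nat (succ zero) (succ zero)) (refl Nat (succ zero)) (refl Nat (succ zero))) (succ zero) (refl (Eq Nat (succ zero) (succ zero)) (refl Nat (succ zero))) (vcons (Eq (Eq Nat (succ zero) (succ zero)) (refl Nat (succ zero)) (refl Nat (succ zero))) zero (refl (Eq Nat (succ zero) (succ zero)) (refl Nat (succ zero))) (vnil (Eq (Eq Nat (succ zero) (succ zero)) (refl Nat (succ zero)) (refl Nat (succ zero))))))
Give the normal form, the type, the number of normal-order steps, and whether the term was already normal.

reduced normal form:
  vcons (Eq (Eq Nat (succ zero) (succ zero)) (refl Nat (succ zero)) (refl Nat (succ zero))) (succ (succ zero)) (refl (Eq Nat (succ zero) (succ zero)) (refl Nat (succ zero))) (vcons (Eq (Eq Nat (succ zero) (succ zero)) (refl Nat (succ zero)) (refl Nat (succ zero))) (succ zero) (refl (Eq Nat (succ zero) (succ zero)) (refl Nat (succ zero))) (vcons (Eq (Eq Nat (succ zero) (succ zero)) (refl Nat (succ zero)) (refl Nat (succ zero))) zero (refl (Eq Nat (succ zero) (succ zero)) (refl Nat (succ zero))) (vnil (Eq (Eq Nat (succ zero) (succ zero)) (refl Nat (succ zero)) (refl Nat (succ zero))))))
the term's type:
  Vec (Eq (Eq Nat (succ zero) (succ zero)) (refl Nat (succ zero)) (refl Nat (succ zero))) (succ (succ (succ zero)))
steps to reach normal form (normal order): 0
already normal: yes


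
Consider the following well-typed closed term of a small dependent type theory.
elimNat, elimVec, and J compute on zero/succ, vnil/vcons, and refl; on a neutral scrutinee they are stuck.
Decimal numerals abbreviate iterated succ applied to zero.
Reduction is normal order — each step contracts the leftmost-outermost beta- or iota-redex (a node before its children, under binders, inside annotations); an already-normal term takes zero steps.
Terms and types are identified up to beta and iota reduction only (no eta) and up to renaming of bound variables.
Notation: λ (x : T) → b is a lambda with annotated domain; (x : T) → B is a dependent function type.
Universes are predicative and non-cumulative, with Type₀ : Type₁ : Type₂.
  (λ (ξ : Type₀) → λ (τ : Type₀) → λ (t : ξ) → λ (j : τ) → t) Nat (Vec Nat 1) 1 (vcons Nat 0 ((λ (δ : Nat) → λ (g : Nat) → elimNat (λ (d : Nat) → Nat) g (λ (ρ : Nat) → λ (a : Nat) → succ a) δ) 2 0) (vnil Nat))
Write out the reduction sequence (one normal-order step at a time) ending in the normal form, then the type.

normal-order reduction sequence:
  (λ (ξ : Type₀) → λ (τ : Type₀) → λ (t : ξ) → λ (j : τ) → t) Nat (Vec Nat 1) 1 (vcons Nat 0 ((λ (δ : Nat) → λ (g : Nat) → elimNat (λ (d : Nat) → Nat) g (λ (ρ : Nat) → λ (a : Nat) → succ a) δ) 2 0) (vnil Nat))
  ~> (λ (ξ : Type₀) → λ (τ : Nat) → λ (t : ξ) → τ) (Vec Nat 1) 1 (vcons Nat 0 ((λ (j : Nat) → λ (δ : Nat) → elimNat (λ (g : Nat) → Nat) δ (λ (d : Nat) → λ (ρ : Nat) → succ ρ) j) 2 0) (vnil Nat))
  ~> (λ (ξ : Nat) → λ (τ : Vec Nat 1) → ξ) 1 (vcons Nat 0 ((λ (t : Nat) → λ (j : Nat) → elimNat (λ (δ : Nat) → Nat) j (λ (g : Nat) → λ (d : Nat) → succ d) t) 2 0) (vnil Nat))
  ~> (λ (ξ : Vec Nat 1) → 1) (vcons Nat 0 ((λ (τ : Nat) → λ (t : Nat) → elimNat (λ (j : Nat) → Nat) t (λ (δ : Nat) → λ (g : Nat) → succ g) τ) 2 0) (vnil Nat))
  ~> 1
the term's type:
  Nat


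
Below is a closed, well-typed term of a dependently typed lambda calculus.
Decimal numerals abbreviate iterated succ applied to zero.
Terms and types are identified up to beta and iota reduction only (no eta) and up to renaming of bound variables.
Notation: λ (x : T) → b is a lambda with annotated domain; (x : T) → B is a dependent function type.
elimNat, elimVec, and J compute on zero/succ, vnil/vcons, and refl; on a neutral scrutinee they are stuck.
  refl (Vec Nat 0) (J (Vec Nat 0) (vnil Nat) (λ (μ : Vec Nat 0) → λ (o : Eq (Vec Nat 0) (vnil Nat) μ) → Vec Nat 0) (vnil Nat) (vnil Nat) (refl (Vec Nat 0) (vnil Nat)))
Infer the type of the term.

type:
  Eq (Vec Nat 0) (vnil Nat) (vnil Nat)


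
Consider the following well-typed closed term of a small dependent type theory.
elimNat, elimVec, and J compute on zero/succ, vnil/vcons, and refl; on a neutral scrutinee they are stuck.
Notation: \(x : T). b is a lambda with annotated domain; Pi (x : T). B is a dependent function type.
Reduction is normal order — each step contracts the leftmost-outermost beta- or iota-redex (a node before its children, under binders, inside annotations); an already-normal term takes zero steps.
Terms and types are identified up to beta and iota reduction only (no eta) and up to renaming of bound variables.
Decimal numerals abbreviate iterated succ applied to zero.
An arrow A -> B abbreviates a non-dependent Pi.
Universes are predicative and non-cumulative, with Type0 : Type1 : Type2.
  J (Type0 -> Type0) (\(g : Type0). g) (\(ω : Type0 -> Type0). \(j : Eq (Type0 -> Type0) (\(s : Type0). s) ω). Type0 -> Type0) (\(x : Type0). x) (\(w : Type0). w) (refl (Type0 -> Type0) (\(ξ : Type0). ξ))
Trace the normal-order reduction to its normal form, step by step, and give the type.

normal-order reduction sequence:
  J (Type0 -> Type0) (\(g : Type0). g) (\(ω : Type0 -> Type0). \(j : Eq (Type0 -> Type0) (\(s : Type0). s) ω). Type0 -> Type0) (\(x : Type0). x) (\(w : Type0). w) (refl (Type0 -> Type0) (\(ξ : Type0). ξ))
  ~> \(g : Type0). g
inferred type:
  Type0 -> Type0


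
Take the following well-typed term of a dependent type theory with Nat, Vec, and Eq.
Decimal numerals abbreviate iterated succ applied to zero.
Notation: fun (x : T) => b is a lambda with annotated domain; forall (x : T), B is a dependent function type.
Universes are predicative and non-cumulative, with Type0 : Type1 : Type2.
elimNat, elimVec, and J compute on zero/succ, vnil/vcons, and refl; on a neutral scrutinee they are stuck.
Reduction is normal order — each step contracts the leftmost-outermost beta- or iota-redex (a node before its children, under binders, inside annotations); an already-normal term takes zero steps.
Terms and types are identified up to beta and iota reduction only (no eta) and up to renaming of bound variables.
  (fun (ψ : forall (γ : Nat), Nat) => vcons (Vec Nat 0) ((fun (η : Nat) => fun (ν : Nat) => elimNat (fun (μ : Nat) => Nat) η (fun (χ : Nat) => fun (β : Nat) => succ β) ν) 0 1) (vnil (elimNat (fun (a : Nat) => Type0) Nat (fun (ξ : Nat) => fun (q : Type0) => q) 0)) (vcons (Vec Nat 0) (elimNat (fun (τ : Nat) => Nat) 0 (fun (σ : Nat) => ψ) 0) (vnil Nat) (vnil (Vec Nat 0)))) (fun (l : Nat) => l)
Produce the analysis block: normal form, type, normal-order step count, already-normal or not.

normal form:
  vcons (Vec Nat 0) 1 (vnil Nat) (vcons (Vec Nat 0) 0 (vnil Nat) (vnil (Vec Nat 0)))
type:
  Vec (Vec Nat 0) 2
reduction steps (normal order): 9
already normal: no
first contracted redex: a beta-redex


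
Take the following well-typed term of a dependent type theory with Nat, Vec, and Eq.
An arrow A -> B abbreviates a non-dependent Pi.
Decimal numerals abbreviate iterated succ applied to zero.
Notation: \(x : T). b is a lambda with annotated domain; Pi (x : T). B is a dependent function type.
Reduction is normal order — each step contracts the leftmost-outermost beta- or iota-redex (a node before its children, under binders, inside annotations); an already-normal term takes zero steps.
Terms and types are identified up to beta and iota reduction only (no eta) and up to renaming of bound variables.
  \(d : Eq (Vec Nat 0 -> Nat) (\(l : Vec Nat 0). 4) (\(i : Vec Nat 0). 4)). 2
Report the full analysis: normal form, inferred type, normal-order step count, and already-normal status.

normal form:
  \(d : Eq (Vec Nat 0 -> Nat) (\(l : Vec Nat 0). 4) (\(i : Vec Nat 0). 4)). 2
inferred type:
  Eq (Vec Nat 0 -> Nat) (\(d : Vec Nat 0). 4) (\(l : Vec Nat 0). 4) -> Nat
steps to reach normal form (normal order): 0
already normal: yes


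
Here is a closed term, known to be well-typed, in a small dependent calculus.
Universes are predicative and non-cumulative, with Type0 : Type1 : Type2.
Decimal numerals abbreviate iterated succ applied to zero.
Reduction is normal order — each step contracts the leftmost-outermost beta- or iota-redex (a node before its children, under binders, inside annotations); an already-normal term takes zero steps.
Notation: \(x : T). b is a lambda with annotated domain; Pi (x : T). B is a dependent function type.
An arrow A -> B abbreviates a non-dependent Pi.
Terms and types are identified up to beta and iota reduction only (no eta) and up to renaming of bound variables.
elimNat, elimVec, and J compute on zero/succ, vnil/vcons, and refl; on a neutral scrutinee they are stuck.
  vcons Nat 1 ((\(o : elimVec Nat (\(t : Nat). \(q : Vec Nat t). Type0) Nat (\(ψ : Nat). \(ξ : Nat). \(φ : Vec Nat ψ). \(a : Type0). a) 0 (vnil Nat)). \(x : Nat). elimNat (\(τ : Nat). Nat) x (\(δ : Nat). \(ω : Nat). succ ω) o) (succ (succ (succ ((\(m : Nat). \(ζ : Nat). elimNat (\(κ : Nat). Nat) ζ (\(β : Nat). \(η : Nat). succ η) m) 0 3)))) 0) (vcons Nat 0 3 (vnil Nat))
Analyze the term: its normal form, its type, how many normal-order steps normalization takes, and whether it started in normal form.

reduced normal form:
  vcons Nat 1 6 (vcons Nat 0 3 (vnil Nat))
type:
  Vec Nat 2
reduction steps (normal order): 24
term was already normal: no
first contracted redex: a beta-redex


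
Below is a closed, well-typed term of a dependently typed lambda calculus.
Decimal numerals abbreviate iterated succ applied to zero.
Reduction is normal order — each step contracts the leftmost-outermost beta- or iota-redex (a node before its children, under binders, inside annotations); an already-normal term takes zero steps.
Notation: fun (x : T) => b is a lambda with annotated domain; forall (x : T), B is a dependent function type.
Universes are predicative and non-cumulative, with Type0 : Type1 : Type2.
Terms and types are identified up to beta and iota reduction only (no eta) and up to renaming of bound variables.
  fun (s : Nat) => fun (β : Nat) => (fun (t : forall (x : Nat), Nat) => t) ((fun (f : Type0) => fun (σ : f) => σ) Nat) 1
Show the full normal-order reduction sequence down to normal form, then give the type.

normal-order reduction:
  fun (s : Nat) => fun (β : Nat) => (fun (t : forall (x : Nat), Nat) => t) ((fun (f : Type0) => fun (σ : f) => σ) Nat) 1
  ~> fun (s : Nat) => fun (β : Nat) => (fun (t : Type0) => fun (x : t) => x) Nat 1
  ~> fun (s : Nat) => fun (β : Nat) => (fun (t : Nat) => t) 1
  ~> fun (s : Nat) => fun (β : Nat) => 1
the term's type:
  forall (s : Nat), forall (β : Nat), Nat


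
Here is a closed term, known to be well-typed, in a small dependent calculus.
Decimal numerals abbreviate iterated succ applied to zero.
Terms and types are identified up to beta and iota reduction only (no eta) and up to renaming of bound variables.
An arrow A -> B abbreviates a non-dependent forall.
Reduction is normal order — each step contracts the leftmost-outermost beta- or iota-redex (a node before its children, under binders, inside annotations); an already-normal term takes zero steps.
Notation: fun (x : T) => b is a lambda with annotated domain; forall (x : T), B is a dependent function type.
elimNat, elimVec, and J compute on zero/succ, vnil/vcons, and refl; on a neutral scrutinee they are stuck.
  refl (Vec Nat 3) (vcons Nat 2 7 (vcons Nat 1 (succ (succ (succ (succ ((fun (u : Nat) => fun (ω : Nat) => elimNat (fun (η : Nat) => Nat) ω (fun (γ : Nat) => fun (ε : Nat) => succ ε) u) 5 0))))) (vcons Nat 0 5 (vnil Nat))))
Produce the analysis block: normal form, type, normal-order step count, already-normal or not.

resulting normal form:
  refl (Vec Nat 3) (vcons Nat 2 7 (vcons Nat 1 9 (vcons Nat 0 5 (vnil Nat))))
type:
  Eq (Vec Nat 3) (vcons Nat 2 7 (vcons Nat 1 9 (vcons Nat 0 5 (vnil Nat)))) (vcons Nat 2 7 (vcons Nat 1 9 (vcons Nat 0 5 (vnil Nat))))
normal-order step count: 18
started in normal form: no
first contracted redex: a beta-redex


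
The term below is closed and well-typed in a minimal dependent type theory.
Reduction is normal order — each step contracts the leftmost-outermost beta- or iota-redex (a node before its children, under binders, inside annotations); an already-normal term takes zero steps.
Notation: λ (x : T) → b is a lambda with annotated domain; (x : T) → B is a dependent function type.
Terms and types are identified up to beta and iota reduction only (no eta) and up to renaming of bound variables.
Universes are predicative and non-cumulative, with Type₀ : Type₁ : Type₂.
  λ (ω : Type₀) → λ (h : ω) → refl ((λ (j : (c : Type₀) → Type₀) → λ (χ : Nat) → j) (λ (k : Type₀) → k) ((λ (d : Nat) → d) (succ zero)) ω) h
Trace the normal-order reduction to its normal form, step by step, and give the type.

normal-order reduction sequence:
  λ (ω : Type₀) → λ (h : ω) → refl ((λ (j : (c : Type₀) → Type₀) → λ (χ : Nat) → j) (λ (k : Type₀) → k) ((λ (d : Nat) → d) (succ zero)) ω) h
  ~> λ (ω : Type₀) → λ (h : ω) → refl ((λ (j : Nat) → λ (c : Type₀) → c) ((λ (χ : Nat) → χ) (succ zero)) ω) h
  ~> λ (ω : Type₀) → λ (h : ω) → refl ((λ (j : Type₀) → j) ω) h
  ~> λ (ω : Type₀) → λ (h : ω) → refl ω h
the term's type:
  (ω : Type₀) → (h : ω) → Eq ω h h


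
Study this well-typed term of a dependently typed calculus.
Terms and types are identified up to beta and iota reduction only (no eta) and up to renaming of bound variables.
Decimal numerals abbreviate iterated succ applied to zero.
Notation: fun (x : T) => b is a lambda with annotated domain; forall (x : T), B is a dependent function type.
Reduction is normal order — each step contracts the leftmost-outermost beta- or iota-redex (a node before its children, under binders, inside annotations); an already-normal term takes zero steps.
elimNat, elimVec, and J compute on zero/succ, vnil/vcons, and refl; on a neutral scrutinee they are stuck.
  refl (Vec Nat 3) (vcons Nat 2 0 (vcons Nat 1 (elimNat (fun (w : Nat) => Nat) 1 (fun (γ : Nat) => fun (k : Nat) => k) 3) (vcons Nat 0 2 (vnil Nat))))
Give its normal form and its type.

resulting normal form:
  refl (Vec Nat 3) (vcons Nat 2 0 (vcons Nat 1 1 (vcons Nat 0 2 (vnil Nat))))
inferred type:
  Eq (Vec Nat 3) (vcons Nat 2 0 (vcons Nat 1 1 (vcons Nat 0 2 (vnil Nat)))) (vcons Nat 2 0 (vcons Nat 1 1 (vcons Nat 0 2 (vnil Nat))))


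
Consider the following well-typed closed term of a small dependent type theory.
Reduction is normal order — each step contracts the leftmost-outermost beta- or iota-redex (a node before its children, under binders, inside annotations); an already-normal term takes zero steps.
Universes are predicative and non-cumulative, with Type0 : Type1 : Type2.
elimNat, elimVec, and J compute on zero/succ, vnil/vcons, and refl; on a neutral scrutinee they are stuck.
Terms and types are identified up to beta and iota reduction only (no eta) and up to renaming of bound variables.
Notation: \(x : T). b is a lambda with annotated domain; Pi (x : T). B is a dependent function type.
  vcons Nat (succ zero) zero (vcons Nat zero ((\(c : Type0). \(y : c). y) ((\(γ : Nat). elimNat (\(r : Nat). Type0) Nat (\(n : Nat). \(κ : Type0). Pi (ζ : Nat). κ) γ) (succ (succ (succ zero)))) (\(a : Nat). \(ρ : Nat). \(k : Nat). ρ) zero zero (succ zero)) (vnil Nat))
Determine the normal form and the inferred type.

normal form:
  vcons Nat (succ zero) zero (vcons Nat zero zero (vnil Nat))
type:
  Vec Nat (succ (succ zero))


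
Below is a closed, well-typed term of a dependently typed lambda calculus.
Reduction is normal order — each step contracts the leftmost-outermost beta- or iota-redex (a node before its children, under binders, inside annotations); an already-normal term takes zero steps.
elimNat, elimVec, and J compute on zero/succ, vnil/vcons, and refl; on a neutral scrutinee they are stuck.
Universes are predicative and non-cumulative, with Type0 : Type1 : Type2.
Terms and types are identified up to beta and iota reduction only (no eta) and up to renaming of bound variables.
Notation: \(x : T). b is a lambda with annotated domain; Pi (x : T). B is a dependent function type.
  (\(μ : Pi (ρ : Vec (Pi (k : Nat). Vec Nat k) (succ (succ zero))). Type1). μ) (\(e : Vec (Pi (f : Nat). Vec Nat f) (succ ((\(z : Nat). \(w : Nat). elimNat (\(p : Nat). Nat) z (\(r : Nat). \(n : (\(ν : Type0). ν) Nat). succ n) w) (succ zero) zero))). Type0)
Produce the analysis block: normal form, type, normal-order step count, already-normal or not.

normal form:
  \(μ : Vec (Pi (ρ : Nat). Vec Nat ρ) (succ (succ zero))). Type0
inferred type:
  Pi (μ : Vec (Pi (ρ : Nat). Vec Nat ρ) (succ (succ zero))). Type1
steps to reach normal form (normal order): 4
already normal: no
first redex: a beta-redex


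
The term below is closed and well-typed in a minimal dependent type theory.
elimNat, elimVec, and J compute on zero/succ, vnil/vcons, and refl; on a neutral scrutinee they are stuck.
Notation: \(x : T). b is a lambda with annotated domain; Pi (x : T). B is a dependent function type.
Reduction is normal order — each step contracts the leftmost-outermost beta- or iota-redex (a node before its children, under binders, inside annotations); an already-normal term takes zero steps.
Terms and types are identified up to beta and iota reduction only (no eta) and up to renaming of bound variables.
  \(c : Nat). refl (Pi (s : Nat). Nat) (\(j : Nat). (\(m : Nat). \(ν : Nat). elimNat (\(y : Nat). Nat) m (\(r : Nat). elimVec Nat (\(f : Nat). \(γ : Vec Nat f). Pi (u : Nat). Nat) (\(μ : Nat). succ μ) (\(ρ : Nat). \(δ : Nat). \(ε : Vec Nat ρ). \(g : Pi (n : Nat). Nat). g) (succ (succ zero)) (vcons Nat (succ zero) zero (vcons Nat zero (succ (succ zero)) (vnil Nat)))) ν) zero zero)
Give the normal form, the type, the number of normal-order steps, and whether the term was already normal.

resulting normal form:
  \(c : Nat). refl (Pi (s : Nat). Nat) (\(j : Nat). zero)
the term's type:
  Pi (c : Nat). Eq (Pi (s : Nat). Nat) (\(j : Nat). zero) (\(m : Nat). zero)
reduction steps (normal order): 3
started in normal form: no
first redex: a beta-redex


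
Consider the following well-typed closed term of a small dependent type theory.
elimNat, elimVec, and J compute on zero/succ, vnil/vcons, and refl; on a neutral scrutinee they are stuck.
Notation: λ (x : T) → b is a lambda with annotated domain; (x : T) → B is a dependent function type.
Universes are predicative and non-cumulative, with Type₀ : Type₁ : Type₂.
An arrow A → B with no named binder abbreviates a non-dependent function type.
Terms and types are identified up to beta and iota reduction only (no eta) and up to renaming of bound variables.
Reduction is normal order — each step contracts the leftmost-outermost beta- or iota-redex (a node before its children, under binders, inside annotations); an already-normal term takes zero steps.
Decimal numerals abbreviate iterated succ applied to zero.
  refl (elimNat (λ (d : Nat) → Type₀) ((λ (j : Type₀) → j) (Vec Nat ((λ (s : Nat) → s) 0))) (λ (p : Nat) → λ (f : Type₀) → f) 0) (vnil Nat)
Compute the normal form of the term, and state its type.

reduced normal form:
  refl (Vec Nat 0) (vnil Nat)
the term's type:
  Eq (Vec Nat 0) (vnil Nat) (vnil Nat)


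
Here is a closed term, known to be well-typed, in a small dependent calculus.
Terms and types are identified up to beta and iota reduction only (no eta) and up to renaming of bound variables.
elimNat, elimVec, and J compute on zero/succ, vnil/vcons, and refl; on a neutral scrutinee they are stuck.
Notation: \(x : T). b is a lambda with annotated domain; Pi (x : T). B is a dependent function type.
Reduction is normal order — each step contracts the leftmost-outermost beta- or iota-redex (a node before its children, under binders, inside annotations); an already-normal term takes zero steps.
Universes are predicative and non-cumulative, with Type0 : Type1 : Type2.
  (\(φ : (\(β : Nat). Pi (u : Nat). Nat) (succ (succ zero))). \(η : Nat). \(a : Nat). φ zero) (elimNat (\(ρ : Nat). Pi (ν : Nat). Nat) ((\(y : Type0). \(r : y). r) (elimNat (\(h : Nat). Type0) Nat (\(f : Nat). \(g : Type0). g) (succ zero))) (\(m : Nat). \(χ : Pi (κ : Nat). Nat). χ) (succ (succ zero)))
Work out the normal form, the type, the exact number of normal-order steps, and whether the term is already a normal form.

reduced normal form:
  \(φ : Nat). \(β : Nat). zero
the term's type:
  Pi (φ : Nat). Pi (β : Nat). Nat
normal-order step count: 10
started in normal form: no
first contracted redex: a beta-redex


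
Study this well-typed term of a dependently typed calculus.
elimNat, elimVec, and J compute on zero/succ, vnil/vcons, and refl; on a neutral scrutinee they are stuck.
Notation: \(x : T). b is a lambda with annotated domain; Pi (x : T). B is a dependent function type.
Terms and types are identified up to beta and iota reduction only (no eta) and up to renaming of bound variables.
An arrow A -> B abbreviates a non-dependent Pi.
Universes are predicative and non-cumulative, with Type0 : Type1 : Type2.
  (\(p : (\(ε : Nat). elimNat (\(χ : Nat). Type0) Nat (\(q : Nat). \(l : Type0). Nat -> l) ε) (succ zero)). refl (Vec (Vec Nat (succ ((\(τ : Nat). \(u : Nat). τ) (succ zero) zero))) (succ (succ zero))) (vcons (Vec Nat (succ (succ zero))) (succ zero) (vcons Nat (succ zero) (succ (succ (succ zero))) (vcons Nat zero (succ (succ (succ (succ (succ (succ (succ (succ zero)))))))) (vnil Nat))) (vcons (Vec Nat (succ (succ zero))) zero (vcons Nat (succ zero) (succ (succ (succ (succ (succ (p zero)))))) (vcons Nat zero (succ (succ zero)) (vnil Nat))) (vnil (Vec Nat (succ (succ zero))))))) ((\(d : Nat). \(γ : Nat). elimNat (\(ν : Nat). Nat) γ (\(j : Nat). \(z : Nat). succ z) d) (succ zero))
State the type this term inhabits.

inferred type:
  Eq (Vec (Vec Nat (succ (succ zero))) (succ (succ zero))) (vcons (Vec Nat (succ (succ zero))) (succ zero) (vcons Nat (succ zero) (succ (succ (succ zero))) (vcons Nat zero (succ (succ (succ (succ (succ (succ (succ (succ zero)))))))) (vnil Nat))) (vcons (Vec Nat (succ (succ zero))) zero (vcons Nat (succ zero) (succ (succ (succ (succ (succ (succ zero)))))) (vcons Nat zero (succ (succ zero)) (vnil Nat))) (vnil (Vec Nat (succ (succ zero)))))) (vcons (Vec Nat (succ (succ zero))) (succ zero) (vcons Nat (succ zero) (succ (succ (succ zero))) (vcons Nat zero (succ (succ (succ (succ (succ (succ (succ (succ zero)))))))) (vnil Nat))) (vcons (Vec Nat (succ (succ zero))) zero (vcons Nat (succ zero) (succ (succ (succ (succ (succ (succ zero)))))) (vcons Nat zero (succ (succ zero)) (vnil Nat))) (vnil (Vec Nat (succ (succ zero))))))


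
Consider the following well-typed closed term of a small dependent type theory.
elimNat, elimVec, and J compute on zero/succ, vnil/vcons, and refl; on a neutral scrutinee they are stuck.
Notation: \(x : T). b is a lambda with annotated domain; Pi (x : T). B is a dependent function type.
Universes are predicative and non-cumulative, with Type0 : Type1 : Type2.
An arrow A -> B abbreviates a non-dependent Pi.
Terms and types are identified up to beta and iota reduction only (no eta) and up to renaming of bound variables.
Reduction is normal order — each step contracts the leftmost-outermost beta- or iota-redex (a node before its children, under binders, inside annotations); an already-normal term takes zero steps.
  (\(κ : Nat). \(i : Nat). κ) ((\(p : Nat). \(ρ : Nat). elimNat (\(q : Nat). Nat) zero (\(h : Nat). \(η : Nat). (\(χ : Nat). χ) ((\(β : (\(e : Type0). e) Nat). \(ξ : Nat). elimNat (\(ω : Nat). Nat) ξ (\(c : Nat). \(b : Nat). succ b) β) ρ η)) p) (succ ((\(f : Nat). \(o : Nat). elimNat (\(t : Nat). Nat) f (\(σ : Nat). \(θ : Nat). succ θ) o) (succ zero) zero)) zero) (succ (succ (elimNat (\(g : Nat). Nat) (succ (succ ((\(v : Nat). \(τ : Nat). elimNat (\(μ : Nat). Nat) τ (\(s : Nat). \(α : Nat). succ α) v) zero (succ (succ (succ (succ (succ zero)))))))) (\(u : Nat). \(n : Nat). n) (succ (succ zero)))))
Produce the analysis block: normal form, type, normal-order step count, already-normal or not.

normal form:
  zero
type:
  Nat
steps to reach normal form (normal order): 22
already normal: no
first contracted redex: a beta-redex


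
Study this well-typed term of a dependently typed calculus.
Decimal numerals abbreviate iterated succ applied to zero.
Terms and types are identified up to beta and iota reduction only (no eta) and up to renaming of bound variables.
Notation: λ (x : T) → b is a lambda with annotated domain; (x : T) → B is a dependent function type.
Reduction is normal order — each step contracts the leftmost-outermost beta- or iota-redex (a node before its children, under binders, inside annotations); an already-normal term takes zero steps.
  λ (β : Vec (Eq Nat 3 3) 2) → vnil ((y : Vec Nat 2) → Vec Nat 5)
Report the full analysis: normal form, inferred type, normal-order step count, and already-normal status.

normal form:
  λ (β : Vec (Eq Nat 3 3) 2) → vnil ((y : Vec Nat 2) → Vec Nat 5)
the term's type:
  (β : Vec (Eq Nat 3 3) 2) → Vec ((y : Vec Nat 2) → Vec Nat 5) 0
reduction steps (normal order): 0
term was already normal: yes


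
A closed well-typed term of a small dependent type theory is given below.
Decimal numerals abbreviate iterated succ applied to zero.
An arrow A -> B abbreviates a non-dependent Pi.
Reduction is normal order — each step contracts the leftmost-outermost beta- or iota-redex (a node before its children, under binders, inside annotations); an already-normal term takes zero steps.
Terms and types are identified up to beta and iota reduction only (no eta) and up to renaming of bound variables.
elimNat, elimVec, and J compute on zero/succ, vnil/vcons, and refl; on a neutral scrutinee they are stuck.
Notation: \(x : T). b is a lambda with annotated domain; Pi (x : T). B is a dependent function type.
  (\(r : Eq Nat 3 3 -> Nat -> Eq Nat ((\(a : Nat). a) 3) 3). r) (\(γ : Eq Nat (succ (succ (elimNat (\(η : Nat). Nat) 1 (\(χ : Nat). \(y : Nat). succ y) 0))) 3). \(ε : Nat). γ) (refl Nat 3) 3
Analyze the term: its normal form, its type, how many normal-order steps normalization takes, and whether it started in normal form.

normal form:
  refl Nat 3
the term's type:
  Eq Nat 3 3
reduction steps (normal order): 3
started in normal form: no
first contracted redex: a beta-redex


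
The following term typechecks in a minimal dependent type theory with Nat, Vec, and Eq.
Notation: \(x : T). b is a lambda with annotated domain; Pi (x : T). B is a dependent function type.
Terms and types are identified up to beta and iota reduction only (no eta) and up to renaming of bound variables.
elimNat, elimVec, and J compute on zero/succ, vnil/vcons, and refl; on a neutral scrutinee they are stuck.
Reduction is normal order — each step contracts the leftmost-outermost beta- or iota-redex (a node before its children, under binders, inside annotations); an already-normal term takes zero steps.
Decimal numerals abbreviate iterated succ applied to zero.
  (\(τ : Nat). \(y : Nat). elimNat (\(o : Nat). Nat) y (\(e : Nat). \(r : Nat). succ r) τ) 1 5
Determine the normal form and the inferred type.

reduced normal form:
  6
the term's type:
  Nat
observation: 6 normal-order steps separate the term from its normal form.


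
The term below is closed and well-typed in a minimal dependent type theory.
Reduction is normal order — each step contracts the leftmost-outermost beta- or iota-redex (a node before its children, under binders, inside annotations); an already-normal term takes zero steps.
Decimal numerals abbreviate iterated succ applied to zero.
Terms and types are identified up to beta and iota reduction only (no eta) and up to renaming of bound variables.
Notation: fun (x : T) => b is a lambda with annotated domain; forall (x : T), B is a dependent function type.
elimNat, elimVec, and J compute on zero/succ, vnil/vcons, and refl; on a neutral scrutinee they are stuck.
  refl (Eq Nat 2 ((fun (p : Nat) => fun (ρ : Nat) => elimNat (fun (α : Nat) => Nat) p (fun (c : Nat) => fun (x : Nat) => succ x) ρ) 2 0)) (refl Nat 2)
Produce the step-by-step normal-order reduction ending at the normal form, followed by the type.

normal-order reduction sequence:
  refl (Eq Nat 2 ((fun (p : Nat) => fun (ρ : Nat) => elimNat (fun (α : Nat) => Nat) p (fun (c : Nat) => fun (x : Nat) => succ x) ρ) 2 0)) (refl Nat 2)
  ~> refl (Eq Nat 2 ((fun (p : Nat) => elimNat (fun (ρ : Nat) => Nat) 2 (fun (α : Nat) => fun (c : Nat) => succ c) p) 0)) (refl Nat 2)
  ~> refl (Eq Nat 2 (elimNat (fun (p : Nat) => Nat) 2 (fun (ρ : Nat) => fun (α : Nat) => succ α) 0)) (refl Nat 2)
  ~> refl (Eq Nat 2 2) (refl Nat 2)
inferred type:
  Eq (Eq Nat 2 2) (refl Nat 2) (refl Nat 2)


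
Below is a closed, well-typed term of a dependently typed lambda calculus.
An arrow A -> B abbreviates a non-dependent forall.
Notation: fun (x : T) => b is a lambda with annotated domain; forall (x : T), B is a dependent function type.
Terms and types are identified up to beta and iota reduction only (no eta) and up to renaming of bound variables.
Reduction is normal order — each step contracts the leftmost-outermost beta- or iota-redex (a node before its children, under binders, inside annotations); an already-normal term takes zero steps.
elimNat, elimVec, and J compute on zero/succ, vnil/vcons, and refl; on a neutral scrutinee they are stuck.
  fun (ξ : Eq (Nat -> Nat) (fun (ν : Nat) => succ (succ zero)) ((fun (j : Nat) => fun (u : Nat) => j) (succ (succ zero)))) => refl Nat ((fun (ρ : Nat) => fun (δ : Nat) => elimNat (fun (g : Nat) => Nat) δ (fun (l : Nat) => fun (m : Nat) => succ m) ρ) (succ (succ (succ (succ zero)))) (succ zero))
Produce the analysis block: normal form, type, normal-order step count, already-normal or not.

reduced normal form:
  fun (ξ : Eq (Nat -> Nat) (fun (ν : Nat) => succ (succ zero)) (fun (j : Nat) => succ (succ zero))) => refl Nat (succ (succ (succ (succ (succ zero)))))
the term's type:
  Eq (Nat -> Nat) (fun (ξ : Nat) => succ (succ zero)) (fun (ν : Nat) => succ (succ zero)) -> Eq Nat (succ (succ (succ (succ (succ zero))))) (succ (succ (succ (succ (succ zero)))))
reduction steps (normal order): 16
already normal: no
first redex: a beta-redex


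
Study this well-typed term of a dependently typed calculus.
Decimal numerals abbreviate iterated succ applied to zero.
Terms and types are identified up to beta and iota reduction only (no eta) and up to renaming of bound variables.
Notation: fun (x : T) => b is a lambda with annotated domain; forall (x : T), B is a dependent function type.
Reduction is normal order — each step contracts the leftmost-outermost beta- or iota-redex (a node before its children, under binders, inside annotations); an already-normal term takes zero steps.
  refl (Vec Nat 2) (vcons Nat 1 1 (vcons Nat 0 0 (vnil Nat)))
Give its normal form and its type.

normal form:
  refl (Vec Nat 2) (vcons Nat 1 1 (vcons Nat 0 0 (vnil Nat)))
the term's type:
  Eq (Vec Nat 2) (vcons Nat 1 1 (vcons Nat 0 0 (vnil Nat))) (vcons Nat 1 1 (vcons Nat 0 0 (vnil Nat)))
observation: the term is already in normal form.


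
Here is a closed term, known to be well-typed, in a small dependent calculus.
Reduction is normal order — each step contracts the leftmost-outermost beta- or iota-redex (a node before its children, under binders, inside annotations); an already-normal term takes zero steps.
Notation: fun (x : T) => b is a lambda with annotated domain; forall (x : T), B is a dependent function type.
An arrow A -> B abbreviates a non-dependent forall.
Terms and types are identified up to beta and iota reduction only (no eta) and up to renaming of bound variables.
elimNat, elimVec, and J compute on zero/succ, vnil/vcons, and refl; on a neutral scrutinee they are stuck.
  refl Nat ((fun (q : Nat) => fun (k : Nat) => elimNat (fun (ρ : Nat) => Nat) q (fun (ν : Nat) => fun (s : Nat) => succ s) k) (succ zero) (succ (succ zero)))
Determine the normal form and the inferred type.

reduced normal form:
  refl Nat (succ (succ (succ zero)))
inferred type:
  Eq Nat (succ (succ (succ zero))) (succ (succ (succ zero)))


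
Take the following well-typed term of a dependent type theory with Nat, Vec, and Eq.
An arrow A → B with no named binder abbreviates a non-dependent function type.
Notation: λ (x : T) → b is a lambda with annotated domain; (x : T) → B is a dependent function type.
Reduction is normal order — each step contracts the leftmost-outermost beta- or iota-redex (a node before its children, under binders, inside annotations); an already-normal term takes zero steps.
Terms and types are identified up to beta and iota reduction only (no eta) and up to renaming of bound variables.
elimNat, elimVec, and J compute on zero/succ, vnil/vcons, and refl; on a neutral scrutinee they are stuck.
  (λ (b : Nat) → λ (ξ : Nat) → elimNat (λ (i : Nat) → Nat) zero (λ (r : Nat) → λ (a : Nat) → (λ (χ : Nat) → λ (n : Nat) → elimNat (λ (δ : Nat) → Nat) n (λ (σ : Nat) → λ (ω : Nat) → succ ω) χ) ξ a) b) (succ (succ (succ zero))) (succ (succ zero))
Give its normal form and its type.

resulting normal form:
  succ (succ (succ (succ (succ (succ zero)))))
type:
  Nat
observation: the first redex contracted is a beta-redex; the normal form is reached in 39 normal-order steps.


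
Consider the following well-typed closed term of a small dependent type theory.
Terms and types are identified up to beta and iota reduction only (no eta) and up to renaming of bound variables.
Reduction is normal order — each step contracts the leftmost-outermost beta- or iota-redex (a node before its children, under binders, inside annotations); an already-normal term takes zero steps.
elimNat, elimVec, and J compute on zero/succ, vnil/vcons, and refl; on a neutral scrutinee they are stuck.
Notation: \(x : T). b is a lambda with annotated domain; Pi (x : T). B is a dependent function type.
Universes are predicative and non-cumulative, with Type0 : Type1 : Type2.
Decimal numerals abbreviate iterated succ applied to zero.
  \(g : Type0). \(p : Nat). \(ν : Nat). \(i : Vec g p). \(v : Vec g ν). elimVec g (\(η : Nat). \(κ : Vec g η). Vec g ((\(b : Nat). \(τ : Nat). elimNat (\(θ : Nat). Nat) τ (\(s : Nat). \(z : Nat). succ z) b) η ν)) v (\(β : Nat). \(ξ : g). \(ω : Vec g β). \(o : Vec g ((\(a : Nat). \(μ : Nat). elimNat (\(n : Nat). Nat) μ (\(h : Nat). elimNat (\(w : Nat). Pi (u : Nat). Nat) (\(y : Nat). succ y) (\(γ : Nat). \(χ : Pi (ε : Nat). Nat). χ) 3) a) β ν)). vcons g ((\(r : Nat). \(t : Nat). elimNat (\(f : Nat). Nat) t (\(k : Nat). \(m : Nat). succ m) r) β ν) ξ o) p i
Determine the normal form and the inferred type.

resulting normal form:
  \(g : Type0). \(p : Nat). \(ν : Nat). \(i : Vec g p). \(v : Vec g ν). elimVec g (\(η : Nat). \(κ : Vec g η). Vec g (elimNat (\(b : Nat). Nat) ν (\(τ : Nat). \(θ : Nat). succ θ) η)) v (\(s : Nat). \(z : g). \(β : Vec g s). \(ξ : Vec g (elimNat (\(ω : Nat). Nat) ν (\(o : Nat). \(a : Nat). succ a) s)). vcons g (elimNat (\(μ : Nat). Nat) ν (\(n : Nat). \(h : Nat). succ h) s) z ξ) p i
the term's type:
  Pi (g : Type0). Pi (p : Nat). Pi (ν : Nat). Pi (i : Vec g p). Pi (v : Vec g ν). Vec g (elimNat (\(η : Nat). Nat) ν (\(κ : Nat). \(b : Nat). succ b) p)


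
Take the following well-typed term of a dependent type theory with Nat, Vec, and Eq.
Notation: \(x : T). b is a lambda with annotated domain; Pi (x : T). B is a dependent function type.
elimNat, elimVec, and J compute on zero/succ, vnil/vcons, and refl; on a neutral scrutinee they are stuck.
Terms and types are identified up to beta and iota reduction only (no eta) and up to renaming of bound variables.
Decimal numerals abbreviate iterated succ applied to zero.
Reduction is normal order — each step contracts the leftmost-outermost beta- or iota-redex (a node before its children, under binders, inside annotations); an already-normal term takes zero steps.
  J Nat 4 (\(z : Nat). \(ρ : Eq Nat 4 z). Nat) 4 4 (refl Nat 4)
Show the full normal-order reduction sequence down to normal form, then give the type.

reduction (normal order):
  J Nat 4 (\(z : Nat). \(ρ : Eq Nat 4 z). Nat) 4 4 (refl Nat 4)
  ~> 4
inferred type:
  Nat


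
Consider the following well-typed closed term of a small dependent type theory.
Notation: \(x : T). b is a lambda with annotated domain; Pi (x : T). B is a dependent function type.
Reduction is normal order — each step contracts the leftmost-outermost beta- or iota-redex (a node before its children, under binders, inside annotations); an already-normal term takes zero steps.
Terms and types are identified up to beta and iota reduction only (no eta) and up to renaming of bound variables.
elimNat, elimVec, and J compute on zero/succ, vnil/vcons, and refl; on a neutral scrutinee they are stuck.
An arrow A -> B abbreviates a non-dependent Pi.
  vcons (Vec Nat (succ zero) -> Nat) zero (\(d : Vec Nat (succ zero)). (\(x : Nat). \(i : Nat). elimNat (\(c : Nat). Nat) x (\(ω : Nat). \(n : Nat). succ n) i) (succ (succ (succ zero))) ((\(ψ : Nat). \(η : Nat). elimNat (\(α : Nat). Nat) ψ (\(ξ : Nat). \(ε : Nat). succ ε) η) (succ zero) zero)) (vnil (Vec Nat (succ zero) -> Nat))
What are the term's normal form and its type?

resulting normal form:
  vcons (Vec Nat (succ zero) -> Nat) zero (\(d : Vec Nat (succ zero)). succ (succ (succ (succ zero)))) (vnil (Vec Nat (succ zero) -> Nat))
the term's type:
  Vec (Vec Nat (succ zero) -> Nat) (succ zero)
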